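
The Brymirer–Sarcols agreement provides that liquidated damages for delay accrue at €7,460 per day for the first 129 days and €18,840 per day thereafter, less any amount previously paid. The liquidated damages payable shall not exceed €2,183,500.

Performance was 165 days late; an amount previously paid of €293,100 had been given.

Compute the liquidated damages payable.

Liquidated damages: €1,347,480

First 129 days: 129 × €7,460 = €962,340
Remaining days: (165 − 129) × €18,840 = €678,240
Accrued per-day damages: €962,340 + €678,240 = €1,640,580
Less amount previously paid: €1,640,580 − €293,100 = €1,347,480
Cap at €2,183,500: €1,347,480 is within the cap, no reduction.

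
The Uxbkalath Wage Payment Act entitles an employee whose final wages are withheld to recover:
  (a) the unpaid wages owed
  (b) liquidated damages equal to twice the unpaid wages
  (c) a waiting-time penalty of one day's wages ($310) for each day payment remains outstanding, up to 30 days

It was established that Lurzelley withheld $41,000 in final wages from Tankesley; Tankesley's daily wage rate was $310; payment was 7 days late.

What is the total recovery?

Doubled: 2 × $41,000 = $82,000
Penalty days: min(7, 30) = 7
Waiting-time penalty: 7 × $310 = $2,170
Total award: $41,000 + $82,000 + $2,170 = $125,170

$125,170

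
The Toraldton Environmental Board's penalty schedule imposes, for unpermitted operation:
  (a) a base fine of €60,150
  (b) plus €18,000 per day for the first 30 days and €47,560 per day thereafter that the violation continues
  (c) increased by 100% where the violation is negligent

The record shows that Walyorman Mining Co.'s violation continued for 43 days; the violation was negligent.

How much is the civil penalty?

First 30 days: 30 × €18,000 = €540,000
Remaining days: (43 − 30) × €47,560 = €618,280
Per-day component: €540,000 + €618,280 = €1,158,280
Base plus per-day: €60,150 + €1,158,280 = €1,218,430
Enhancement: 100% of €1,218,430 = €1,218,430
Enhanced fine: €1,218,430 + €1,218,430 = €2,436,860

€2,436,860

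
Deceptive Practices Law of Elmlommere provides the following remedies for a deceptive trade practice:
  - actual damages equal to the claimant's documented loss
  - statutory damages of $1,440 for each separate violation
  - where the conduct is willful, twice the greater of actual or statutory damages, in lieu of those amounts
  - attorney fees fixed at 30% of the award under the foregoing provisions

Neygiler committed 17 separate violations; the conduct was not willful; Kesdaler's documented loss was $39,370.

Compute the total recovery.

Statutory damages: 17 × $1,440 = $24,480
Conduct not willful: the in-lieu enhancement does not apply.
Actual plus statutory damages: $39,370 + $24,480 = $63,850
Attorney fees: 30% of $63,850 = $19,155
Total recovery: $63,850 + $19,155 = $83,005

Total recovery: $83,005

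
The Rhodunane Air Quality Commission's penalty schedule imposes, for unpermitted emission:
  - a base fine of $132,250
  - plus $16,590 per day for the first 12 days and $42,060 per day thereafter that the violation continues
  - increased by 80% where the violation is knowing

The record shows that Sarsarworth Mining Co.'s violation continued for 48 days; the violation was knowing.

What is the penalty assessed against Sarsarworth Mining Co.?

First 12 days: 12 × $16,590 = $199,080
Remaining days: (48 − 12) × $42,060 = $1,514,160
Per-day component: $199,080 + $1,514,160 = $1,713,240
Base plus per-day: $132,250 + $1,713,240 = $1,845,490
Enhancement: 80% of $1,845,490 = $1,476,392
Enhanced fine: $1,845,490 + $1,476,392 = $3,321,882

$3,321,882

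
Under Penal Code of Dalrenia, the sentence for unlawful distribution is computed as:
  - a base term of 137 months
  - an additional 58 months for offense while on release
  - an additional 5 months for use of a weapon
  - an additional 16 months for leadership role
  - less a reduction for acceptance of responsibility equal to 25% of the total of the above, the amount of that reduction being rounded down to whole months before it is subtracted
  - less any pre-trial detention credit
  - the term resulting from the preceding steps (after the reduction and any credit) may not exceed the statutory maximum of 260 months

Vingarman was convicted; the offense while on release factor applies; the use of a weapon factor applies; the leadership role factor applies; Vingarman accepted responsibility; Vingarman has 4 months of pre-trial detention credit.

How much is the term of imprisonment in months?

Offense while on release enhancement: +58 months
Use of a weapon enhancement: +5 months
Leadership role enhancement: +16 months
Adjusted term: 137 months + 58 months + 5 months + 16 months = 216 months
Acceptance of responsibility reduction: 25% of 216 months = 54 months (rounded down)
After reduction: 216 − 54 = 162 months
Less pre-trial detention credit: 162 months − 4 months = 158 months
Cap at 260 months: 158 months is within the cap, no reduction.

158 months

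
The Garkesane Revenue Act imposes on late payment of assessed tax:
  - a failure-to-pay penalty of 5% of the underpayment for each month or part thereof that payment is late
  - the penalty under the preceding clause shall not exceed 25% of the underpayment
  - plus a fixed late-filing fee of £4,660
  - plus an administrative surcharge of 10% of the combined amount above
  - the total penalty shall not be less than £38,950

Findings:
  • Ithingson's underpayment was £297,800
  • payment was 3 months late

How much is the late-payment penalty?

Accrued rate: 5% × 3 = 15%, capped at 25% → 15%
Failure-to-pay penalty: 15% of £297,800 = £44,670
Penalty before surcharge: £44,670 + £4,660 = £49,330
Administrative surcharge: 10% of £49,330 = £4,933
Total penalty: £49,330 + £4,933 = £54,263
Minimum £38,950: £54,263 meets the minimum, no increase.

£54,263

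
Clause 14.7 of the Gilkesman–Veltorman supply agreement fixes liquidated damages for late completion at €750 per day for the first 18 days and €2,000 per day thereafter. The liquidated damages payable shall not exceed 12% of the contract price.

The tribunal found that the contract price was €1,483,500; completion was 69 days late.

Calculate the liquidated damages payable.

First 18 days: 18 × €750 = €13,500
Remaining days: (69 − 18) × €2,000 = €102,000
Accrued per-day damages: €13,500 + €102,000 = €115,500
Cap: 12% of €1,483,500 = €178,020
Cap at €178,020: €115,500 is within the cap, no reduction.

€115,500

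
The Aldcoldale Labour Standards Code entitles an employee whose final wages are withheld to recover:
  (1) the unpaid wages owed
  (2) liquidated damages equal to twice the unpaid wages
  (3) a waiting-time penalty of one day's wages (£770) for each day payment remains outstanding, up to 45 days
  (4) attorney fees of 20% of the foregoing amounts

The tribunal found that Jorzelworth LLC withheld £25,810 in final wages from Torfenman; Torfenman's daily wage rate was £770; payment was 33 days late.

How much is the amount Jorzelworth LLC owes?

Doubled: 2 × £25,810 = £51,620
Penalty days: min(33, 45) = 33
Waiting-time penalty: 33 × £770 = £25,410
Subtotal: £25,810 + £51,620 + £25,410 = £102,840
Attorney fees: 20% of £102,840 = £20,568
Total award: £102,840 + £20,568 = £123,408

Total award: £123,408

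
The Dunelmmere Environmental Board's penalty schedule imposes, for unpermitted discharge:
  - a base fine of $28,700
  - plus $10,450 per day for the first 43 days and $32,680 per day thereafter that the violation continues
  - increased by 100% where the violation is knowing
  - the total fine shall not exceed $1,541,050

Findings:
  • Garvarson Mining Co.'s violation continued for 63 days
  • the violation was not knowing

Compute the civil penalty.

$1,131,650

First 43 days: 43 × $10,450 = $449,350
Remaining days: (63 − 43) × $32,680 = $653,600
Per-day component: $449,350 + $653,600 = $1,102,950
Base plus per-day: $28,700 + $1,102,950 = $1,131,650
The violation was not knowing: no 100% increase.
Cap at $1,541,050: $1,131,650 is within the cap, no reduction.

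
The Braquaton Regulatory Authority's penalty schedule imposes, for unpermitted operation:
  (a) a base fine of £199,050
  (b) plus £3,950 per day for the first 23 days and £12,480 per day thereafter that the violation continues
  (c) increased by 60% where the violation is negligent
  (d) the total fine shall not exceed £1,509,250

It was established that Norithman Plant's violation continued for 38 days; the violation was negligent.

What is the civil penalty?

£763,360

First 23 days: 23 × £3,950 = £90,850
Remaining days: (38 − 23) × £12,480 = £187,200
Per-day component: £90,850 + £187,200 = £278,050
Base plus per-day: £199,050 + £278,050 = £477,100
Enhancement: 60% of £477,100 = £286,260
Enhanced fine: £477,100 + £286,260 = £763,360
Cap at £1,509,250: £763,360 is within the cap, no reduction.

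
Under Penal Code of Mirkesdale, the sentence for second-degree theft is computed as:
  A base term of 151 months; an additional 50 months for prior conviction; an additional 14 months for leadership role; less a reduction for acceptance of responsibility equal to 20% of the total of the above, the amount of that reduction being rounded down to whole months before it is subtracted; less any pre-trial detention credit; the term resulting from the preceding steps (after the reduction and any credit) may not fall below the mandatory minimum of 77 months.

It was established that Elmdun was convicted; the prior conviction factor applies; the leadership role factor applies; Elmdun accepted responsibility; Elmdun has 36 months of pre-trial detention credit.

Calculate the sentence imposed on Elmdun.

Prior conviction enhancement: +50 months
Leadership role enhancement: +14 months
Adjusted term: 151 months + 50 months + 14 months = 215 months
Acceptance of responsibility reduction: 20% of 215 months = 43 months (rounded down)
After reduction: 215 − 43 = 172 months
Less pre-trial detention credit: 172 months − 36 months = 136 months
Minimum 77 months: 136 months meets the minimum, no increase.

136 months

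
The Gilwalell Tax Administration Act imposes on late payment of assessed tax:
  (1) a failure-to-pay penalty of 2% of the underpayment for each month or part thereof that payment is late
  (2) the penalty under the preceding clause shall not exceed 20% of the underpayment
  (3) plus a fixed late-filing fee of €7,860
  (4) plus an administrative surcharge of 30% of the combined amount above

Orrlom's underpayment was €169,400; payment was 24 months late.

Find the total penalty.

€54,262

Accrued rate: 2% × 24 = 48%, capped at 20% → 20%
Failure-to-pay penalty: 20% of €169,400 = €33,880
Penalty before surcharge: €33,880 + €7,860 = €41,740
Administrative surcharge: 30% of €41,740 = €12,522
Total penalty: €41,740 + €12,522 = €54,262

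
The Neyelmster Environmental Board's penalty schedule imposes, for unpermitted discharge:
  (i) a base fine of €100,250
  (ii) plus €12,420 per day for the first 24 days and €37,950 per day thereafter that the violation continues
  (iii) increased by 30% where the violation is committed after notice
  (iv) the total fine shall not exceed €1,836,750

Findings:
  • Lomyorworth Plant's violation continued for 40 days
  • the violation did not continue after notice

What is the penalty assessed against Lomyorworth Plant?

€1,005,530

First 24 days: 24 × €12,420 = €298,080
Remaining days: (40 − 24) × €37,950 = €607,200
Per-day component: €298,080 + €607,200 = €905,280
Base plus per-day: €100,250 + €905,280 = €1,005,530
The violation did not continue after notice: no 30% increase.
Cap at €1,836,750: €1,005,530 is within the cap, no reduction.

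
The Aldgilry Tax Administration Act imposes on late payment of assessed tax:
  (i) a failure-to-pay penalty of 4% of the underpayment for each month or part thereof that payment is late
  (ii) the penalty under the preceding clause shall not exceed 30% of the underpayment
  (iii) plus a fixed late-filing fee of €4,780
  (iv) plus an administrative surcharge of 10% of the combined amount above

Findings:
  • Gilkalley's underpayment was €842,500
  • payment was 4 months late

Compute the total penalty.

Accrued rate: 4% × 4 = 16%, capped at 30% → 16%
Failure-to-pay penalty: 16% of €842,500 = €134,800
Penalty before surcharge: €134,800 + €4,780 = €139,580
Administrative surcharge: 10% of €139,580 = €13,958
Total penalty: €139,580 + €13,958 = €153,538

€153,538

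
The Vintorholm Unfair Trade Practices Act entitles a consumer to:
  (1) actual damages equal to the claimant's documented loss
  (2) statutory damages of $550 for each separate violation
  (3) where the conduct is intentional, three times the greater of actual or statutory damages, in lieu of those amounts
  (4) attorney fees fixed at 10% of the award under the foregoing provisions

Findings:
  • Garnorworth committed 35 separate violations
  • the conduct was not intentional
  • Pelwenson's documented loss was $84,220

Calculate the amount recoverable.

Total recovery: $113,817

Statutory damages: 35 × $550 = $19,250
Conduct not intentional: the in-lieu enhancement does not apply.
Actual plus statutory damages: $84,220 + $19,250 = $103,470
Attorney fees: 10% of $103,470 = $10,347
Total recovery: $103,470 + $10,347 = $113,817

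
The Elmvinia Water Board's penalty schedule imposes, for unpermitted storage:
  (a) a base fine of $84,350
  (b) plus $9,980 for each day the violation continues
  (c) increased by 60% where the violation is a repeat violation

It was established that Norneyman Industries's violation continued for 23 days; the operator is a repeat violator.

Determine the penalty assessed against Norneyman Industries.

$502,224

Per-day component: 23 × $9,980 = $229,540
Base plus per-day: $84,350 + $229,540 = $313,890
Enhancement: 60% of $313,890 = $188,334
Enhanced fine: $313,890 + $188,334 = $502,224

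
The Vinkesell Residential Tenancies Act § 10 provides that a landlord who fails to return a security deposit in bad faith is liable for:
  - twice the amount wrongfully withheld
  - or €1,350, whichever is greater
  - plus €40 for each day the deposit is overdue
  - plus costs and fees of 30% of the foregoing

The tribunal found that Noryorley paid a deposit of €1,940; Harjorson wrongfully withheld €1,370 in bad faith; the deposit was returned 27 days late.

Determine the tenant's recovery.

Doubled: 2 × €1,370 = €2,740
Minimum €1,350: €2,740 meets the minimum, no increase.
Late-return penalty: 27 × €40 = €1,080
Damages plus late penalty: €2,740 + €1,080 = €3,820
Costs and fees: 30% of €3,820 = €1,146
Total recovery: €3,820 + €1,146 = €4,966

€4,966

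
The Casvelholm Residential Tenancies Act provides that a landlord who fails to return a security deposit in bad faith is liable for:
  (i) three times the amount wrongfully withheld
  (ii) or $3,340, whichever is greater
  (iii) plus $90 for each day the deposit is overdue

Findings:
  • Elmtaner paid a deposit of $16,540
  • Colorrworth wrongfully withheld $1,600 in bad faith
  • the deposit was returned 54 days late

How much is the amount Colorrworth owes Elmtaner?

$9,660

Trebled: 3 × $1,600 = $4,800
Minimum $3,340: $4,800 meets the minimum, no increase.
Late-return penalty: 54 × $90 = $4,860
Damages plus late penalty: $4,800 + $4,860 = $9,660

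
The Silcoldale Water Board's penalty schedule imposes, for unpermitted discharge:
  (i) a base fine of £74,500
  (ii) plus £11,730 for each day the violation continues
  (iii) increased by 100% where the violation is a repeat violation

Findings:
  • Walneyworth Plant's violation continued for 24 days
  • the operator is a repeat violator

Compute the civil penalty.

£712,040

Per-day component: 24 × £11,730 = £281,520
Base plus per-day: £74,500 + £281,520 = £356,020
Enhancement: 100% of £356,020 = £356,020
Enhanced fine: £356,020 + £356,020 = £712,040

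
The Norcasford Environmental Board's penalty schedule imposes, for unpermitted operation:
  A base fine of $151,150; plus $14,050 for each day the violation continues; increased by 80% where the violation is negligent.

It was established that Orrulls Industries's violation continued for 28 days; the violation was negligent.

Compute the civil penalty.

Civil penalty: $980,190

Per-day component: 28 × $14,050 = $393,400
Base plus per-day: $151,150 + $393,400 = $544,550
Enhancement: 80% of $544,550 = $435,640
Enhanced fine: $544,550 + $435,640 = $980,190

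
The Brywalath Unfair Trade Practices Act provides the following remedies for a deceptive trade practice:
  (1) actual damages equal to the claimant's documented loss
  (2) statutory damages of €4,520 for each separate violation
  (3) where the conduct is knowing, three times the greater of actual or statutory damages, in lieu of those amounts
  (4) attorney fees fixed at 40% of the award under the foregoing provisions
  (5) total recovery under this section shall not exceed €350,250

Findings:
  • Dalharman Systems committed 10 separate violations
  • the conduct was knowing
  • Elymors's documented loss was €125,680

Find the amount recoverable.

€350,250

Statutory damages: 10 × €4,520 = €45,200
Greater of actual damages (€125,680) or statutory damages (€45,200): €125,680
Trebled: 3 × €125,680 = €377,040
Attorney fees: 40% of €377,040 = €150,816
Total before cap: €377,040 + €150,816 = €527,856
Cap at €350,250: €527,856 exceeds the cap → €350,250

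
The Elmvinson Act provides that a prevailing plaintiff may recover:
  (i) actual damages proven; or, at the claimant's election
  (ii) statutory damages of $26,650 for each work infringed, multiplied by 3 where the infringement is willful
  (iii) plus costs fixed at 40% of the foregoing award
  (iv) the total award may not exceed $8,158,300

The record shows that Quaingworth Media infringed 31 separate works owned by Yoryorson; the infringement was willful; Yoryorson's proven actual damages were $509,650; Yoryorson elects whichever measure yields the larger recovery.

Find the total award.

Statutory damages: 31 × $26,650 = $826,150
Trebled: 3 × $826,150 = $2,478,450
Greater of actual damages ($509,650) or enhanced statutory damages ($2,478,450): $2,478,450
Costs: 40% of $2,478,450 = $991,380
Award plus costs: $2,478,450 + $991,380 = $3,469,830
Cap at $8,158,300: $3,469,830 is within the cap, no reduction.

$3,469,830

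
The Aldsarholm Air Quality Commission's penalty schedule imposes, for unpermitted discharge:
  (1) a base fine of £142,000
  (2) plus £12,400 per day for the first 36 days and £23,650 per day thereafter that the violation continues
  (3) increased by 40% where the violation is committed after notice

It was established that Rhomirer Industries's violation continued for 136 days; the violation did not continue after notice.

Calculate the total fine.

First 36 days: 36 × £12,400 = £446,400
Remaining days: (136 − 36) × £23,650 = £2,365,000
Per-day component: £446,400 + £2,365,000 = £2,811,400
Base plus per-day: £142,000 + £2,811,400 = £2,953,400
The violation did not continue after notice: no 40% increase.

£2,953,400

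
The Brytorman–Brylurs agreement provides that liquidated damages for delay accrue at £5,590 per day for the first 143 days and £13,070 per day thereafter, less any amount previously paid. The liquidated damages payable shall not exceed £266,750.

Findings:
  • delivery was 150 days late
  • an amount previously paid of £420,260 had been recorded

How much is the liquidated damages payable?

£266,750

First 143 days: 143 × £5,590 = £799,370
Remaining days: (150 − 143) × £13,070 = £91,490
Accrued per-day damages: £799,370 + £91,490 = £890,860
Less amount previously paid: £890,860 − £420,260 = £470,600
Cap at £266,750: £470,600 exceeds the cap → £266,750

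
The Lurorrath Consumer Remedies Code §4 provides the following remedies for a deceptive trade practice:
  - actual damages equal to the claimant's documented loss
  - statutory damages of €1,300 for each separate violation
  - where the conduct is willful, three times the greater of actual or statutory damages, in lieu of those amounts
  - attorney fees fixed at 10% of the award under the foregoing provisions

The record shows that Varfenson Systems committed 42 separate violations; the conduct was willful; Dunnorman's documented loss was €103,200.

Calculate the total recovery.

Statutory damages: 42 × €1,300 = €54,600
Greater of actual damages (€103,200) or statutory damages (€54,600): €103,200
Trebled: 3 × €103,200 = €309,600
Attorney fees: 10% of €309,600 = €30,960
Total recovery: €309,600 + €30,960 = €340,560

Total recovery: €340,560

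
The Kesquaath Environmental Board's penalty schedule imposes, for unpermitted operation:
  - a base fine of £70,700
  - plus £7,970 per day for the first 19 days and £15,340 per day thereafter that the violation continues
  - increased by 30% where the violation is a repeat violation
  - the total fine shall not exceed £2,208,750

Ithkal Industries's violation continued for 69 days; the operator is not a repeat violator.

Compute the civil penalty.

First 19 days: 19 × £7,970 = £151,430
Remaining days: (69 − 19) × £15,340 = £767,000
Per-day component: £151,430 + £767,000 = £918,430
Base plus per-day: £70,700 + £918,430 = £989,130
The operator is not a repeat violator: no 30% increase.
Cap at £2,208,750: £989,130 is within the cap, no reduction.

Civil penalty: £989,130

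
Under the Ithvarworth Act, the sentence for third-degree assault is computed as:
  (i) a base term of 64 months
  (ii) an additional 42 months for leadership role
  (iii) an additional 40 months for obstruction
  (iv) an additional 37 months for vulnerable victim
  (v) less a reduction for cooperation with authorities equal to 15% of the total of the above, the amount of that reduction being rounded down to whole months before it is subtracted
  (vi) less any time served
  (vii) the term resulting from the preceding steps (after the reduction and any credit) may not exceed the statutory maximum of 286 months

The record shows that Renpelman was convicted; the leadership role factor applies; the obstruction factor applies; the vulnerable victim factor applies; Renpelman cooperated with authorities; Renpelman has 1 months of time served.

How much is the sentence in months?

Leadership role enhancement: +42 months
Obstruction enhancement: +40 months
Vulnerable victim enhancement: +37 months
Adjusted term: 64 months + 42 months + 40 months + 37 months = 183 months
Cooperation with authorities reduction: 15% of 183 months = 27 months (rounded down)
After reduction: 183 − 27 = 156 months
Less time served: 156 months − 1 months = 155 months
Cap at 286 months: 155 months is within the cap, no reduction.

Sentence: 155 months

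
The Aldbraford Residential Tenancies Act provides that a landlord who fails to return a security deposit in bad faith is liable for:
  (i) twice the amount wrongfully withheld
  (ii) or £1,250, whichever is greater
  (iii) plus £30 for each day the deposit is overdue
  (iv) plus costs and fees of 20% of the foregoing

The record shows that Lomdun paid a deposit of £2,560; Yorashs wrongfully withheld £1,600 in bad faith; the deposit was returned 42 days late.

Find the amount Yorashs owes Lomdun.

£5,352

Doubled: 2 × £1,600 = £3,200
Minimum £1,250: £3,200 meets the minimum, no increase.
Late-return penalty: 42 × £30 = £1,260
Damages plus late penalty: £3,200 + £1,260 = £4,460
Costs and fees: 20% of £4,460 = £892
Total recovery: £4,460 + £892 = £5,352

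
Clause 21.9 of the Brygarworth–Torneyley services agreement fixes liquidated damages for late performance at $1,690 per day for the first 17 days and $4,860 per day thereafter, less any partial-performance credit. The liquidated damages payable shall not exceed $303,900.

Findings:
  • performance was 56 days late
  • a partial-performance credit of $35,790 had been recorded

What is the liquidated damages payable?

$182,480

First 17 days: 17 × $1,690 = $28,730
Remaining days: (56 − 17) × $4,860 = $189,540
Accrued per-day damages: $28,730 + $189,540 = $218,270
Less partial-performance credit: $218,270 − $35,790 = $182,480
Cap at $303,900: $182,480 is within the cap, no reduction.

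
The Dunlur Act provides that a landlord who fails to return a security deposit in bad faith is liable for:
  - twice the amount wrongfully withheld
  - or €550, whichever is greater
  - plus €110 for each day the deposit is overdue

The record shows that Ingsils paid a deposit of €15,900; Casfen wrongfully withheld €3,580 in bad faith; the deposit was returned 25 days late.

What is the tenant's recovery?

€9,910

Doubled: 2 × €3,580 = €7,160
Minimum €550: €7,160 meets the minimum, no increase.
Late-return penalty: 25 × €110 = €2,750
Damages plus late penalty: €7,160 + €2,750 = €9,910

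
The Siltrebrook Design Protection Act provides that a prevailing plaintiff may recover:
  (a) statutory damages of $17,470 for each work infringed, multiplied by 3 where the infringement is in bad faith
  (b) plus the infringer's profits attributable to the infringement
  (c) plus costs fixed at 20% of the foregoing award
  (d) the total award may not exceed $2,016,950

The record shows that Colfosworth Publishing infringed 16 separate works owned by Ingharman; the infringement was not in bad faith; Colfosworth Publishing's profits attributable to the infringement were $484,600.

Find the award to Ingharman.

Statutory damages: 16 × $17,470 = $279,520
Infringement not in bad faith: no ×3 enhancement.
Combined award: $279,520 + $484,600 = $764,120
Costs: 20% of $764,120 = $152,824
Award plus costs: $764,120 + $152,824 = $916,944
Cap at $2,016,950: $916,944 is within the cap, no reduction.

Award: $916,944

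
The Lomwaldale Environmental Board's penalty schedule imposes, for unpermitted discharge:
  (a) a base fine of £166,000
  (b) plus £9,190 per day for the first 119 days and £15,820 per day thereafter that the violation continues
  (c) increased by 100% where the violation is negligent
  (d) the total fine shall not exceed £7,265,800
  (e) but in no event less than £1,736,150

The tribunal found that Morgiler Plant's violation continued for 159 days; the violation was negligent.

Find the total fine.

First 119 days: 119 × £9,190 = £1,093,610
Remaining days: (159 − 119) × £15,820 = £632,800
Per-day component: £1,093,610 + £632,800 = £1,726,410
Base plus per-day: £166,000 + £1,726,410 = £1,892,410
Enhancement: 100% of £1,892,410 = £1,892,410
Enhanced fine: £1,892,410 + £1,892,410 = £3,784,820
Cap at £7,265,800: £3,784,820 is within the cap, no reduction.
Minimum £1,736,150: £3,784,820 meets the minimum, no increase.

£3,784,820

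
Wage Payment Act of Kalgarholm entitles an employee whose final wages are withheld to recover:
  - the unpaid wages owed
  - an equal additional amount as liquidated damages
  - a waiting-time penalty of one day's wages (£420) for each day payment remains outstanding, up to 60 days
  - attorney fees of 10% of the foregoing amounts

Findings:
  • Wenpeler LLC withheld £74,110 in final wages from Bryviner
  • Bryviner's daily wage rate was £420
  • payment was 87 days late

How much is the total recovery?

Liquidated damages (equal amount): £74,110
Penalty days: min(87, 60) = 60
Waiting-time penalty: 60 × £420 = £25,200
Subtotal: £74,110 + £74,110 + £25,200 = £173,420
Attorney fees: 10% of £173,420 = £17,342
Total award: £173,420 + £17,342 = £190,762

£190,762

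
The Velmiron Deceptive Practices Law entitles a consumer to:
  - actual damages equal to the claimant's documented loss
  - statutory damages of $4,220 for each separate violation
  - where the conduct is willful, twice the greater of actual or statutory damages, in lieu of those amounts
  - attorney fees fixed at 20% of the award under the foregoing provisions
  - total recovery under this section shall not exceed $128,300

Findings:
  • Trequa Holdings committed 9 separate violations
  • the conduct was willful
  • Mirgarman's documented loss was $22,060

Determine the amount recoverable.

$91,152

Statutory damages: 9 × $4,220 = $37,980
Greater of actual damages ($22,060) or statutory damages ($37,980): $37,980
Doubled: 2 × $37,980 = $75,960
Attorney fees: 20% of $75,960 = $15,192
Total before cap: $75,960 + $15,192 = $91,152
Cap at $128,300: $91,152 is within the cap, no reduction.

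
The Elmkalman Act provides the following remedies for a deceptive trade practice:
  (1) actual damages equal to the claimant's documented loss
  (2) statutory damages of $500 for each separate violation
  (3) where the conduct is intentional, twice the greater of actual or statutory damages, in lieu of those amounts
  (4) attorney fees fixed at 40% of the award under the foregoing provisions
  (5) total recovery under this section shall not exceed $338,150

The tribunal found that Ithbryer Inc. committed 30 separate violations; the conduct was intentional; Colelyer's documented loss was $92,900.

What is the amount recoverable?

$260,120

Statutory damages: 30 × $500 = $15,000
Greater of actual damages ($92,900) or statutory damages ($15,000): $92,900
Doubled: 2 × $92,900 = $185,800
Attorney fees: 40% of $185,800 = $74,320
Total before cap: $185,800 + $74,320 = $260,120
Cap at $338,150: $260,120 is within the cap, no reduction.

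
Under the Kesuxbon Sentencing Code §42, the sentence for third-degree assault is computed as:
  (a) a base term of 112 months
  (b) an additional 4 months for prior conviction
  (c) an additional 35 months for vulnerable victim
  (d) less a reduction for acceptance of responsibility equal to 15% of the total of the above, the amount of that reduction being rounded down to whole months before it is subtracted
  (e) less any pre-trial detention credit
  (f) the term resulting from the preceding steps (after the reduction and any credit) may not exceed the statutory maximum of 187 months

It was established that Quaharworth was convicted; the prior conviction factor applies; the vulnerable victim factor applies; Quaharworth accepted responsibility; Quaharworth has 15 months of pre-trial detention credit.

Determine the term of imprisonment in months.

114 months

Prior conviction enhancement: +4 months
Vulnerable victim enhancement: +35 months
Adjusted term: 112 months + 4 months + 35 months = 151 months
Acceptance of responsibility reduction: 15% of 151 months = 22 months (rounded down)
After reduction: 151 − 22 = 129 months
Less pre-trial detention credit: 129 months − 15 months = 114 months
Cap at 187 months: 114 months is within the cap, no reduction.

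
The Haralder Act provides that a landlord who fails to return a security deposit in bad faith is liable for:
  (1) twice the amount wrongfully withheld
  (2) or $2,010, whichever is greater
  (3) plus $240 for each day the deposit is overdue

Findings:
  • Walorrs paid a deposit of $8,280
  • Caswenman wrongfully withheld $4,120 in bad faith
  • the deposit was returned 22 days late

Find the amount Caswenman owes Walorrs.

Doubled: 2 × $4,120 = $8,240
Minimum $2,010: $8,240 meets the minimum, no increase.
Late-return penalty: 22 × $240 = $5,280
Damages plus late penalty: $8,240 + $5,280 = $13,520

$13,520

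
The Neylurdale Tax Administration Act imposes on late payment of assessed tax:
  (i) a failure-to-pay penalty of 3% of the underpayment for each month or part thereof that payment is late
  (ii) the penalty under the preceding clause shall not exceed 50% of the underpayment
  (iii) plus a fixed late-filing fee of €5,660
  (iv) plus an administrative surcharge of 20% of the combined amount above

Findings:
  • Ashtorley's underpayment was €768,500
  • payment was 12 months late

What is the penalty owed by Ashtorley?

€338,784

Accrued rate: 3% × 12 = 36%, capped at 50% → 36%
Failure-to-pay penalty: 36% of €768,500 = €276,660
Penalty before surcharge: €276,660 + €5,660 = €282,320
Administrative surcharge: 20% of €282,320 = €56,464
Total penalty: €282,320 + €56,464 = €338,784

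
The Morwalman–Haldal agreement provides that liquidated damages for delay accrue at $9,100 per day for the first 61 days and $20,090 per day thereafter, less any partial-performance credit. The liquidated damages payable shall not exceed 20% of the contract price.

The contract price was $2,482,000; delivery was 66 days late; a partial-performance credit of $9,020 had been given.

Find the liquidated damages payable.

$496,400

First 61 days: 61 × $9,100 = $555,100
Remaining days: (66 − 61) × $20,090 = $100,450
Accrued per-day damages: $555,100 + $100,450 = $655,550
Less partial-performance credit: $655,550 − $9,020 = $646,530
Cap: 20% of $2,482,000 = $496,400
Cap at $496,400: $646,530 exceeds the cap → $496,400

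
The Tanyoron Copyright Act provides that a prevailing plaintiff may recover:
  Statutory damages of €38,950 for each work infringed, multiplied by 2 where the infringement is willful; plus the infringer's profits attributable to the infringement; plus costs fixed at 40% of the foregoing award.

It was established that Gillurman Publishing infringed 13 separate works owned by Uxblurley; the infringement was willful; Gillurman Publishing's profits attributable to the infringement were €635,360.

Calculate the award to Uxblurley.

Statutory damages: 13 × €38,950 = €506,350
Doubled: 2 × €506,350 = €1,012,700
Combined award: €1,012,700 + €635,360 = €1,648,060
Costs: 40% of €1,648,060 = €659,224
Award plus costs: €1,648,060 + €659,224 = €2,307,284

€2,307,284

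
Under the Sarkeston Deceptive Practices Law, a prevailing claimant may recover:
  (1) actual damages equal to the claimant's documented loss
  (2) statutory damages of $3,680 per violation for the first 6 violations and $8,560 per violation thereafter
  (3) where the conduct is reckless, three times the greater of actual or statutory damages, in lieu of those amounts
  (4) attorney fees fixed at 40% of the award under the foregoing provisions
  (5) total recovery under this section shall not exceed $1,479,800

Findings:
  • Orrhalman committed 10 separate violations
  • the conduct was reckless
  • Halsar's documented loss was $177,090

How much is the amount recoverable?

First 6 violations: 6 × $3,680 = $22,080
Remaining violations: (10 − 6) × $8,560 = $34,240
Statutory damages: $22,080 + $34,240 = $56,320
Greater of actual damages ($177,090) or statutory damages ($56,320): $177,090
Trebled: 3 × $177,090 = $531,270
Attorney fees: 40% of $531,270 = $212,508
Total before cap: $531,270 + $212,508 = $743,778
Cap at $1,479,800: $743,778 is within the cap, no reduction.

$743,778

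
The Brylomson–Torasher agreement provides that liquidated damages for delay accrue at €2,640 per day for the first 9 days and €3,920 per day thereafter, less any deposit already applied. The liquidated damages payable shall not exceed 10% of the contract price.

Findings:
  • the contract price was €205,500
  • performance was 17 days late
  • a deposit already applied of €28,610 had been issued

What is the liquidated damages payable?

€20,550

First 9 days: 9 × €2,640 = €23,760
Remaining days: (17 − 9) × €3,920 = €31,360
Accrued per-day damages: €23,760 + €31,360 = €55,120
Less deposit already applied: €55,120 − €28,610 = €26,510
Cap: 10% of €205,500 = €20,550
Cap at €20,550: €26,510 exceeds the cap → €20,550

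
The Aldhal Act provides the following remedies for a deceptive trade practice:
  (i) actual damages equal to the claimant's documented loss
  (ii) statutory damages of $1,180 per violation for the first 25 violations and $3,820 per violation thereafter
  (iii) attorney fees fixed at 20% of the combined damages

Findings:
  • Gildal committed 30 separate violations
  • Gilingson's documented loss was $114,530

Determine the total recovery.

First 25 violations: 25 × $1,180 = $29,500
Remaining violations: (30 − 25) × $3,820 = $19,100
Statutory damages: $29,500 + $19,100 = $48,600
Combined damages: $114,530 + $48,600 = $163,130
Attorney fees: 20% of $163,130 = $32,626
Total recovery: $163,130 + $32,626 = $195,756

$195,756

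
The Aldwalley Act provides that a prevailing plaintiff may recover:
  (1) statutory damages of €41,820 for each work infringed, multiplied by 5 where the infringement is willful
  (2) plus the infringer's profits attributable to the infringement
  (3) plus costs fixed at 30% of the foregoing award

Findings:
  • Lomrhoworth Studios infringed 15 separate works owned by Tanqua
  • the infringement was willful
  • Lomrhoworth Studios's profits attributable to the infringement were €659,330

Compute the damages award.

Statutory damages: 15 × €41,820 = €627,300
Multiplied by 5: 5 × €627,300 = €3,136,500
Combined award: €3,136,500 + €659,330 = €3,795,830
Costs: 30% of €3,795,830 = €1,138,749
Award plus costs: €3,795,830 + €1,138,749 = €4,934,579

€4,934,579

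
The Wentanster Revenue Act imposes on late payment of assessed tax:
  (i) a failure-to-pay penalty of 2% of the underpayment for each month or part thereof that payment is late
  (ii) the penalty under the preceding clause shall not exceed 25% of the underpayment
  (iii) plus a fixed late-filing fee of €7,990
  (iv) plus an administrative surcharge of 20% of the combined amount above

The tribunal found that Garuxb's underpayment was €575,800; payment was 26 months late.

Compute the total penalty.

Accrued rate: 2% × 26 = 52%, capped at 25% → 25%
Failure-to-pay penalty: 25% of €575,800 = €143,950
Penalty before surcharge: €143,950 + €7,990 = €151,940
Administrative surcharge: 20% of €151,940 = €30,388
Total penalty: €151,940 + €30,388 = €182,328

€182,328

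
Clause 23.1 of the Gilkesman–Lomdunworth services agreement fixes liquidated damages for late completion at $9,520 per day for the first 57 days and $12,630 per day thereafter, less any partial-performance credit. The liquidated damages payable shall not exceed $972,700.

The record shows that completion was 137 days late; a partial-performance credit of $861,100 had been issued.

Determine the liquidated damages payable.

First 57 days: 57 × $9,520 = $542,640
Remaining days: (137 − 57) × $12,630 = $1,010,400
Accrued per-day damages: $542,640 + $1,010,400 = $1,553,040
Less partial-performance credit: $1,553,040 − $861,100 = $691,940
Cap at $972,700: $691,940 is within the cap, no reduction.

Liquidated damages: $691,940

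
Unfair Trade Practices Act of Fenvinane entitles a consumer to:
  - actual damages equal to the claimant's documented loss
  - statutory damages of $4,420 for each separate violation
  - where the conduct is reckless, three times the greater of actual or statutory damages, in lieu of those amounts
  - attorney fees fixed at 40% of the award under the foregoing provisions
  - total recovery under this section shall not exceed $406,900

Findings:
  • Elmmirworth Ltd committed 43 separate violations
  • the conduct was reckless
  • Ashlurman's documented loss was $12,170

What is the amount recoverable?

$406,900

Statutory damages: 43 × $4,420 = $190,060
Greater of actual damages ($12,170) or statutory damages ($190,060): $190,060
Trebled: 3 × $190,060 = $570,180
Attorney fees: 40% of $570,180 = $228,072
Total before cap: $570,180 + $228,072 = $798,252
Cap at $406,900: $798,252 exceeds the cap → $406,900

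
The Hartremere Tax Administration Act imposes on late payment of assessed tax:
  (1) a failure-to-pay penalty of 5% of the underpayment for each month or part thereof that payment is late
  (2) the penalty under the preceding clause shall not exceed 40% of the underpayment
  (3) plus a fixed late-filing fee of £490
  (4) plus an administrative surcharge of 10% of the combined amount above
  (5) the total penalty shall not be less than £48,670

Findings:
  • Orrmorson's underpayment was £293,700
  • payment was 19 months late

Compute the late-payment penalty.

£129,767

Accrued rate: 5% × 19 = 95%, capped at 40% → 40%
Failure-to-pay penalty: 40% of £293,700 = £117,480
Penalty before surcharge: £117,480 + £490 = £117,970
Administrative surcharge: 10% of £117,970 = £11,797
Total penalty: £117,970 + £11,797 = £129,767
Minimum £48,670: £129,767 meets the minimum, no increase.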